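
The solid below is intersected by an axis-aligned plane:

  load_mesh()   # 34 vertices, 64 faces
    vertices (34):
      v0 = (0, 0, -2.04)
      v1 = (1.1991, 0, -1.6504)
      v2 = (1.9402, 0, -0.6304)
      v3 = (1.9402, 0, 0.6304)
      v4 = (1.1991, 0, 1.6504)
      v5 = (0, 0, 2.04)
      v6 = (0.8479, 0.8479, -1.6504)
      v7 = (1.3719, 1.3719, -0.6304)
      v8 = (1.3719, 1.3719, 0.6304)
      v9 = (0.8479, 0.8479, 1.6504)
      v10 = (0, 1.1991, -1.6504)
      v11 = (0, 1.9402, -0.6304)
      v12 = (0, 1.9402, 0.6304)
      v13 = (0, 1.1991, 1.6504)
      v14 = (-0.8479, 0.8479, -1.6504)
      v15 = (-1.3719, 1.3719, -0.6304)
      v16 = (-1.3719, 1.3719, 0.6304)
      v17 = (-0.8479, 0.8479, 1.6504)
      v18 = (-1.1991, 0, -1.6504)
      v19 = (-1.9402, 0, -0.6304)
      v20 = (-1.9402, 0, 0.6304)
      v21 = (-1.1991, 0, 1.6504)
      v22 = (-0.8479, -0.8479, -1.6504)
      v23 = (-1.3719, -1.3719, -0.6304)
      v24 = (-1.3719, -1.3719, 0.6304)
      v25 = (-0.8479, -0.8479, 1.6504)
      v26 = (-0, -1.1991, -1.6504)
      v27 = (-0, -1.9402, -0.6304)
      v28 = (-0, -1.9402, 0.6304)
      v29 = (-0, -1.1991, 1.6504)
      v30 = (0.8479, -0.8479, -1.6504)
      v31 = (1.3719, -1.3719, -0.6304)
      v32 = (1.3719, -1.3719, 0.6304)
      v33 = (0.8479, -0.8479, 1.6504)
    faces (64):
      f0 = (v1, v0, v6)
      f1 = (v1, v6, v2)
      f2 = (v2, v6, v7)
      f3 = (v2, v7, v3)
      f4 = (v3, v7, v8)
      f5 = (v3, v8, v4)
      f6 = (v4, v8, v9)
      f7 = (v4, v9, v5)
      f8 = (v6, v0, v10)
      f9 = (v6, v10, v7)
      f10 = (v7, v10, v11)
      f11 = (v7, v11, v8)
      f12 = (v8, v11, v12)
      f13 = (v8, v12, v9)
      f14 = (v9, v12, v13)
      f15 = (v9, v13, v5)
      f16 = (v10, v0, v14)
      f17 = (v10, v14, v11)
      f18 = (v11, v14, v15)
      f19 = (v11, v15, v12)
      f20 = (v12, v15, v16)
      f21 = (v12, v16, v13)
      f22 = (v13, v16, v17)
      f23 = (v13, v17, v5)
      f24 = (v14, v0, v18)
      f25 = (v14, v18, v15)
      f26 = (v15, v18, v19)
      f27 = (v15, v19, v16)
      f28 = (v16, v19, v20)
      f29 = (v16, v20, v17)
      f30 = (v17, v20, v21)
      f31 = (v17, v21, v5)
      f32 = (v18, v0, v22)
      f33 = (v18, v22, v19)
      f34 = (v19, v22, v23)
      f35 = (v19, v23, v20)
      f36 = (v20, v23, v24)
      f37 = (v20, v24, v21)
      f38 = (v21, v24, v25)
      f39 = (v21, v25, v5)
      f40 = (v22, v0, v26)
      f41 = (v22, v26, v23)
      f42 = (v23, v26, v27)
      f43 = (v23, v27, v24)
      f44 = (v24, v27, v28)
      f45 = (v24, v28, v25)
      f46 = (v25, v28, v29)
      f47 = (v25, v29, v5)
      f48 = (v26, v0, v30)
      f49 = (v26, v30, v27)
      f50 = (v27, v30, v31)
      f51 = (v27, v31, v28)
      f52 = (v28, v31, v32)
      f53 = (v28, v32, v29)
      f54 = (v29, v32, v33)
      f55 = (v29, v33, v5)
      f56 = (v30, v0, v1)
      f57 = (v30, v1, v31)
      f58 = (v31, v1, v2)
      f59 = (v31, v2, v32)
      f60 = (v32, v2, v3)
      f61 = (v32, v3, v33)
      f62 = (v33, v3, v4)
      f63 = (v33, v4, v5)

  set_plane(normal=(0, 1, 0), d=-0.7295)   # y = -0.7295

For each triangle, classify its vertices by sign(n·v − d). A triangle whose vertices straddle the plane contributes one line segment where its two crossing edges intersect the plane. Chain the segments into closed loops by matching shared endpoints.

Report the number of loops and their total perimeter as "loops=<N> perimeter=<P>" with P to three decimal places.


loops=1 perimeter=11.213

Straddling triangles (20 of 64):
  (v18,v0,v22) [++-] → (-0.7295, -0.7295, -1.7048)–(-0.896941, -0.7295, -1.6504)  len=0.1761
  (v18,v22,v19) [+-+] → (-0.896941, -0.7295, -1.6504)–(-1.00043, -0.7295, -1.50797)  len=0.1761
  (v19,v22,v23) [+--] → (-1.00043, -0.7295, -1.50797)–(-1.63801, -0.7295, -0.6304)  len=1.0847
  (v19,v23,v20) [+-+] → (-1.63801, -0.7295, -0.6304)–(-1.63801, -0.7295, -0.0400232)  len=0.5904
  (v20,v23,v24) [+--] → (-1.63801, -0.7295, -0.0400232)–(-1.63801, -0.7295, 0.6304)  len=0.6704
  (v20,v24,v21) [+-+] → (-1.63801, -0.7295, 0.6304)–(-1.29099, -0.7295, 1.10802)  len=0.5904
  (v21,v24,v25) [+--] → (-1.29099, -0.7295, 1.10802)–(-0.896941, -0.7295, 1.6504)  len=0.6704
  (v21,v25,v5) [+-+] → (-0.896941, -0.7295, 1.6504)–(-0.7295, -0.7295, 1.7048)  len=0.1761
  (v22,v0,v26) [-+-] → (-0.7295, -0.7295, -1.7048)–(0, -0.7295, -1.80298)  len=0.7361
  (v25,v29,v5) [--+] → (0, -0.7295, 1.80298)–(-0.7295, -0.7295, 1.7048)  len=0.7361
  (v26,v0,v30) [-+-] → (0, -0.7295, -1.80298)–(0.7295, -0.7295, -1.7048)  len=0.7361
  (v29,v33,v5) [--+] → (0.7295, -0.7295, 1.7048)–(0, -0.7295, 1.80298)  len=0.7361
  (v30,v0,v1) [-++] → (0.7295, -0.7295, -1.7048)–(0.896941, -0.7295, -1.6504)  len=0.1761
  (v30,v1,v31) [-+-] → (0.896941, -0.7295, -1.6504)–(1.29099, -0.7295, -1.10802)  len=0.6704
  (v31,v1,v2) [-++] → (1.29099, -0.7295, -1.10802)–(1.63801, -0.7295, -0.6304)  len=0.5904
  (v31,v2,v32) [-+-] → (1.63801, -0.7295, -0.6304)–(1.63801, -0.7295, 0.0400232)  len=0.6704
  (v32,v2,v3) [-++] → (1.63801, -0.7295, 0.0400232)–(1.63801, -0.7295, 0.6304)  len=0.5904
  (v32,v3,v33) [-+-] → (1.63801, -0.7295, 0.6304)–(1.00043, -0.7295, 1.50797)  len=1.0847
  (v33,v3,v4) [-++] → (1.00043, -0.7295, 1.50797)–(0.896941, -0.7295, 1.6504)  len=0.1761
  (v33,v4,v5) [-++] → (0.896941, -0.7295, 1.6504)–(0.7295, -0.7295, 1.7048)  len=0.1761

Chained into 1 loop(s):
  loop 1: 20 segments, perimeter = 11.2133
Total perimeter = 11.213


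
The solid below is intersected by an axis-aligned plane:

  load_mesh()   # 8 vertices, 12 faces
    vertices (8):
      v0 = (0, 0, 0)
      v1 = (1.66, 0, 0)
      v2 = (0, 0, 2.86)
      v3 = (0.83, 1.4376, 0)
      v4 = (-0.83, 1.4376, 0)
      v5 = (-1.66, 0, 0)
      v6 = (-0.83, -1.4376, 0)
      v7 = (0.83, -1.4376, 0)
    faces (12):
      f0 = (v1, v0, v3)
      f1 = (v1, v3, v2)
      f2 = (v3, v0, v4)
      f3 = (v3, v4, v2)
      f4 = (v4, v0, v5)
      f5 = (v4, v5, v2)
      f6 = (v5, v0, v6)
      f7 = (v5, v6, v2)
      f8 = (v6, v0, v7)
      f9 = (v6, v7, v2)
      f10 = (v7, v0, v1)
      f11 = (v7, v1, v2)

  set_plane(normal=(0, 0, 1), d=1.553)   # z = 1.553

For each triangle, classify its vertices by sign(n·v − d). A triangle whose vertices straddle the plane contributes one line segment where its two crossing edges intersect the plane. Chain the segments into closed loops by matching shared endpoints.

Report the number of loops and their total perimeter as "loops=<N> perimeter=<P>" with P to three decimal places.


Straddling triangles (6 of 12):
  (v1,v3,v2) [--+] → (0.379304, 0.656973, 1.553)–(0.758608, 0, 1.553)  len=0.7586
  (v3,v4,v2) [--+] → (-0.379304, 0.656973, 1.553)–(0.379304, 0.656973, 1.553)  len=0.7586
  (v4,v5,v2) [--+] → (-0.758608, 0, 1.553)–(-0.379304, 0.656973, 1.553)  len=0.7586
  (v5,v6,v2) [--+] → (-0.379304, -0.656973, 1.553)–(-0.758608, 0, 1.553)  len=0.7586
  (v6,v7,v2) [--+] → (0.379304, -0.656973, 1.553)–(-0.379304, -0.656973, 1.553)  len=0.7586
  (v7,v1,v2) [--+] → (0.758608, 0, 1.553)–(0.379304, -0.656973, 1.553)  len=0.7586

Chained into 1 loop(s):
  loop 1: 6 segments, perimeter = 4.5516
Total perimeter = 4.552

loops=1 perimeter=4.552


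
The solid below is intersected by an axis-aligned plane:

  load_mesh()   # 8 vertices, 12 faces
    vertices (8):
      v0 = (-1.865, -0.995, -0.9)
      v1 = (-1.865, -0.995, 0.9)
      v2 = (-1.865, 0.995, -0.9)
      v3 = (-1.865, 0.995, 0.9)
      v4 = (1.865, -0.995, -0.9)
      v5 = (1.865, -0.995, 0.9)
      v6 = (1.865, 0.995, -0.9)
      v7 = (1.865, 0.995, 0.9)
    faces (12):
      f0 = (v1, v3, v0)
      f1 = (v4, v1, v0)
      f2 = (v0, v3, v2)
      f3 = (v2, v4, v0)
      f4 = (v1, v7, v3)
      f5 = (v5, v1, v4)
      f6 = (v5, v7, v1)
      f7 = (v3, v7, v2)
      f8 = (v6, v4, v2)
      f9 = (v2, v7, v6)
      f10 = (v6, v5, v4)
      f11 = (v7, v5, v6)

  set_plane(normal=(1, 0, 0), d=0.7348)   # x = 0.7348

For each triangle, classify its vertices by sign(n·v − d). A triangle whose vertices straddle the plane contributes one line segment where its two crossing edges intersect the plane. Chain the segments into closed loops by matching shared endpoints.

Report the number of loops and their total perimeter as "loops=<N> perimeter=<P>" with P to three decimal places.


Straddling triangles (8 of 12):
  (v4,v1,v0) [+--] → (0.7348, -0.995, -0.354595)–(0.7348, -0.995, -0.9)  len=0.5454
  (v2,v4,v0) [-+-] → (0.7348, -0.392025, -0.9)–(0.7348, -0.995, -0.9)  len=0.6030
  (v1,v7,v3) [-+-] → (0.7348, 0.392025, 0.9)–(0.7348, 0.995, 0.9)  len=0.6030
  (v5,v1,v4) [+-+] → (0.7348, -0.995, 0.9)–(0.7348, -0.995, -0.354595)  len=1.2546
  (v5,v7,v1) [++-] → (0.7348, 0.392025, 0.9)–(0.7348, -0.995, 0.9)  len=1.3870
  (v3,v7,v2) [-+-] → (0.7348, 0.995, 0.9)–(0.7348, 0.995, 0.354595)  len=0.5454
  (v6,v4,v2) [++-] → (0.7348, -0.392025, -0.9)–(0.7348, 0.995, -0.9)  len=1.3870
  (v2,v7,v6) [-++] → (0.7348, 0.995, 0.354595)–(0.7348, 0.995, -0.9)  len=1.2546

Chained into 1 loop(s):
  loop 1: 8 segments, perimeter = 7.5800
Total perimeter = 7.580

loops=1 perimeter=7.580


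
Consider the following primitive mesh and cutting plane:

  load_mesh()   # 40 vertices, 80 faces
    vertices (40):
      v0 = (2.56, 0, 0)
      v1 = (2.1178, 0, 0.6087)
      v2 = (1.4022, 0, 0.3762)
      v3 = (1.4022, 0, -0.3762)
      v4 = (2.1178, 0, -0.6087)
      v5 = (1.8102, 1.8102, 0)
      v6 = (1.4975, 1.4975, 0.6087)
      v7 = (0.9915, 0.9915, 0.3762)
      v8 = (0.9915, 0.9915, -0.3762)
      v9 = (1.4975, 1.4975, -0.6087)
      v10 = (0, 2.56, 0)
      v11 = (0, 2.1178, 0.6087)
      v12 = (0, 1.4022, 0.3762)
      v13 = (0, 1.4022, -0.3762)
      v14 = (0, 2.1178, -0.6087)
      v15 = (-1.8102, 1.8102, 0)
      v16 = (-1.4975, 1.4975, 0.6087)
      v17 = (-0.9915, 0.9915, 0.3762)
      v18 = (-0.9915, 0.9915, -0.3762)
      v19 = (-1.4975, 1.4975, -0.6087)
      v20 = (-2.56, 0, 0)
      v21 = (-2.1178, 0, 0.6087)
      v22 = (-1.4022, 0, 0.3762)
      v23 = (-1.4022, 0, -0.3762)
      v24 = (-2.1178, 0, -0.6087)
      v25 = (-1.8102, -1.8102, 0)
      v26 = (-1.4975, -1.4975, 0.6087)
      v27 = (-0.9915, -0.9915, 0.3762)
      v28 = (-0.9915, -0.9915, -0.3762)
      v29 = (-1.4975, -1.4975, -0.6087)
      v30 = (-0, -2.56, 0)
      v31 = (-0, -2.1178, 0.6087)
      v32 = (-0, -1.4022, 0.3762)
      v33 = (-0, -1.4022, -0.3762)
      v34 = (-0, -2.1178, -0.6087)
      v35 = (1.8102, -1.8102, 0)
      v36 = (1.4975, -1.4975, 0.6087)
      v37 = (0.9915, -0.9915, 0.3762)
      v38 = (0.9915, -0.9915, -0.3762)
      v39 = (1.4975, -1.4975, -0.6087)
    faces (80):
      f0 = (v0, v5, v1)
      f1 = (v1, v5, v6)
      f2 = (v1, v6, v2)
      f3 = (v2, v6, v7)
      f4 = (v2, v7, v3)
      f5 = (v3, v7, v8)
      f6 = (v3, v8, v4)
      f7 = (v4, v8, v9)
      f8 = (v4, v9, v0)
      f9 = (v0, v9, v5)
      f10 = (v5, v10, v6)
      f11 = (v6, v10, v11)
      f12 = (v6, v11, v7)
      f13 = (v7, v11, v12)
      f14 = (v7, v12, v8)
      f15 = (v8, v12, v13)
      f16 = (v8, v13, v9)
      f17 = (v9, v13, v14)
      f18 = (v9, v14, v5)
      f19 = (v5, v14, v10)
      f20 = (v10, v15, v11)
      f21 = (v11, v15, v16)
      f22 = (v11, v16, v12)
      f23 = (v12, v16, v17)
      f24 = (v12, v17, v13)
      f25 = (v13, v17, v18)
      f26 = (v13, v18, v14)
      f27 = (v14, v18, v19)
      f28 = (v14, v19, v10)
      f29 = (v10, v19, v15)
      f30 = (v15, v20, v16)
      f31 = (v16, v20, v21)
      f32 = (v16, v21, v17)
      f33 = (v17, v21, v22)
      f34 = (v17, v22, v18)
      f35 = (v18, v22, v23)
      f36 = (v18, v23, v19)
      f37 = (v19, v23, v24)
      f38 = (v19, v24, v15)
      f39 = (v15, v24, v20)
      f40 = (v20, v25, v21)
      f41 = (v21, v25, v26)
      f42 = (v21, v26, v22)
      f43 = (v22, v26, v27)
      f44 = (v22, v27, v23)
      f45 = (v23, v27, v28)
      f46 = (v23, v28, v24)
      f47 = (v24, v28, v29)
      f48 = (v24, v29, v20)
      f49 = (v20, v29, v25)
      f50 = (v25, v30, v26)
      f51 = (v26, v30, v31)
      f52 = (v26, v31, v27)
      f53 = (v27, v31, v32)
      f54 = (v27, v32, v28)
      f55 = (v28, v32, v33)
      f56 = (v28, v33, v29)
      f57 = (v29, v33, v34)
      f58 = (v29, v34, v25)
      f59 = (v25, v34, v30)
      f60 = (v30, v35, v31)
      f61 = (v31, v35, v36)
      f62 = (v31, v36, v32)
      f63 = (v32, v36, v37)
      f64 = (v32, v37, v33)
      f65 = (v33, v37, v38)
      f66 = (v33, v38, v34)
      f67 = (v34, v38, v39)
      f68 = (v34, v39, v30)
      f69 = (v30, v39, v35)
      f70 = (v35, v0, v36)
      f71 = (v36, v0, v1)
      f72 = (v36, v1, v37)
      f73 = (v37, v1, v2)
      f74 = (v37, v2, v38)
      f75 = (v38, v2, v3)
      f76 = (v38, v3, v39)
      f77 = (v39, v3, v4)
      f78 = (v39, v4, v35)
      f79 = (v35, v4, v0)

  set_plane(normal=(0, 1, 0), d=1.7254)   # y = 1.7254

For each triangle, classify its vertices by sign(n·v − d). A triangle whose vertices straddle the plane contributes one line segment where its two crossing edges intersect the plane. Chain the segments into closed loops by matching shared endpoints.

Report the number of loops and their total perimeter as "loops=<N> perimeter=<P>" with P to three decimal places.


Straddling triangles (18 of 80):
  (v0,v5,v1) [-+-] → (1.84532, 1.7254, 0)–(1.82461, 1.7254, 0.0285149)  len=0.0352
  (v1,v5,v6) [-+-] → (1.82461, 1.7254, 0.0285149)–(1.7254, 1.7254, 0.165071)  len=0.1688
  (v0,v9,v5) [--+] → (1.7254, 1.7254, -0.165071)–(1.84532, 1.7254, 0)  len=0.2040
  (v5,v10,v6) [++-] → (1.1763, 1.7254, 0.478137)–(1.7254, 1.7254, 0.165071)  len=0.6321
  (v6,v10,v11) [-++] → (1.1763, 1.7254, 0.478137)–(0.947314, 1.7254, 0.6087)  len=0.2636
  (v6,v11,v7) [-+-] → (0.947314, 1.7254, 0.6087)–(0.345436, 1.7254, 0.527698)  len=0.6073
  (v7,v11,v12) [-+-] → (0.345436, 1.7254, 0.527698)–(0, 1.7254, 0.481208)  len=0.3486
  (v9,v13,v14) [--+] → (0, 1.7254, -0.481208)–(0.947314, 1.7254, -0.6087)  len=0.9559
  (v9,v14,v5) [-++] → (0.947314, 1.7254, -0.6087)–(1.7254, 1.7254, -0.165071)  len=0.8957
  (v11,v15,v16) [++-] → (-1.7254, 1.7254, 0.165071)–(-0.947314, 1.7254, 0.6087)  len=0.8957
  (v11,v16,v12) [+--] → (-0.947314, 1.7254, 0.6087)–(0, 1.7254, 0.481208)  len=0.9559
  (v13,v18,v14) [--+] → (-0.345436, 1.7254, -0.527698)–(0, 1.7254, -0.481208)  len=0.3486
  (v14,v18,v19) [+--] → (-0.345436, 1.7254, -0.527698)–(-0.947314, 1.7254, -0.6087)  len=0.6073
  (v14,v19,v10) [+-+] → (-0.947314, 1.7254, -0.6087)–(-1.1763, 1.7254, -0.478137)  len=0.2636
  (v10,v19,v15) [+-+] → (-1.1763, 1.7254, -0.478137)–(-1.7254, 1.7254, -0.165071)  len=0.6321
  (v15,v20,v16) [+--] → (-1.84532, 1.7254, 0)–(-1.7254, 1.7254, 0.165071)  len=0.2040
  (v19,v24,v15) [--+] → (-1.82461, 1.7254, -0.0285149)–(-1.7254, 1.7254, -0.165071)  len=0.1688
  (v15,v24,v20) [+--] → (-1.82461, 1.7254, -0.0285149)–(-1.84532, 1.7254, 0)  len=0.0352

Chained into 1 loop(s):
  loop 1: 18 segments, perimeter = 8.2222
Total perimeter = 8.222

loops=1 perimeter=8.222


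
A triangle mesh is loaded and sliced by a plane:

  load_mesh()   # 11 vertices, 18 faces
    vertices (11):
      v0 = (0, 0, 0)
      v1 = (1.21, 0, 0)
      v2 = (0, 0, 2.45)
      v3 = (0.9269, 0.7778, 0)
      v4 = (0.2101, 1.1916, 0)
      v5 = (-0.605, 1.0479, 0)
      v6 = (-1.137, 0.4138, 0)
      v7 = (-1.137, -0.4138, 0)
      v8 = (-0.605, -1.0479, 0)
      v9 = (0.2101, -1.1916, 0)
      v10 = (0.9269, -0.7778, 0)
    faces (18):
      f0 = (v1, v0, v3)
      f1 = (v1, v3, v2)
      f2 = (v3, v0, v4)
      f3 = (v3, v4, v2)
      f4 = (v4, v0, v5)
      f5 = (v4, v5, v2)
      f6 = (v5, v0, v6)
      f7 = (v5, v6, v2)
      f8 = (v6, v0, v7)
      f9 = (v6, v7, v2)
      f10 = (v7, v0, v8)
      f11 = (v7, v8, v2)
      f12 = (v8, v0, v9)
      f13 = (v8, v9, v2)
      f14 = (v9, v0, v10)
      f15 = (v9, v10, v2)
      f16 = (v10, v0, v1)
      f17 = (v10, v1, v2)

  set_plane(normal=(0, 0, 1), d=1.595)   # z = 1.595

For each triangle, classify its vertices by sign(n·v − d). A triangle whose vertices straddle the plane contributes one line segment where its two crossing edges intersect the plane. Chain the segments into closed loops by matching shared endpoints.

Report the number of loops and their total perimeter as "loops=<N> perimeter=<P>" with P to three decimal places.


Straddling triangles (9 of 18):
  (v1,v3,v2) [--+] → (0.323469, 0.271436, 1.595)–(0.422265, 0, 1.595)  len=0.2889
  (v3,v4,v2) [--+] → (0.0733206, 0.415844, 1.595)–(0.323469, 0.271436, 1.595)  len=0.2888
  (v4,v5,v2) [--+] → (-0.211133, 0.365696, 1.595)–(0.0733206, 0.415844, 1.595)  len=0.2888
  (v5,v6,v2) [--+] → (-0.39679, 0.144408, 1.595)–(-0.211133, 0.365696, 1.595)  len=0.2889
  (v6,v7,v2) [--+] → (-0.39679, -0.144408, 1.595)–(-0.39679, 0.144408, 1.595)  len=0.2888
  (v7,v8,v2) [--+] → (-0.211133, -0.365696, 1.595)–(-0.39679, -0.144408, 1.595)  len=0.2889
  (v8,v9,v2) [--+] → (0.0733206, -0.415844, 1.595)–(-0.211133, -0.365696, 1.595)  len=0.2888
  (v9,v10,v2) [--+] → (0.323469, -0.271436, 1.595)–(0.0733206, -0.415844, 1.595)  len=0.2888
  (v10,v1,v2) [--+] → (0.422265, 0, 1.595)–(0.323469, -0.271436, 1.595)  len=0.2889

Chained into 1 loop(s):
  loop 1: 9 segments, perimeter = 2.5996
Total perimeter = 2.600

loops=1 perimeter=2.600


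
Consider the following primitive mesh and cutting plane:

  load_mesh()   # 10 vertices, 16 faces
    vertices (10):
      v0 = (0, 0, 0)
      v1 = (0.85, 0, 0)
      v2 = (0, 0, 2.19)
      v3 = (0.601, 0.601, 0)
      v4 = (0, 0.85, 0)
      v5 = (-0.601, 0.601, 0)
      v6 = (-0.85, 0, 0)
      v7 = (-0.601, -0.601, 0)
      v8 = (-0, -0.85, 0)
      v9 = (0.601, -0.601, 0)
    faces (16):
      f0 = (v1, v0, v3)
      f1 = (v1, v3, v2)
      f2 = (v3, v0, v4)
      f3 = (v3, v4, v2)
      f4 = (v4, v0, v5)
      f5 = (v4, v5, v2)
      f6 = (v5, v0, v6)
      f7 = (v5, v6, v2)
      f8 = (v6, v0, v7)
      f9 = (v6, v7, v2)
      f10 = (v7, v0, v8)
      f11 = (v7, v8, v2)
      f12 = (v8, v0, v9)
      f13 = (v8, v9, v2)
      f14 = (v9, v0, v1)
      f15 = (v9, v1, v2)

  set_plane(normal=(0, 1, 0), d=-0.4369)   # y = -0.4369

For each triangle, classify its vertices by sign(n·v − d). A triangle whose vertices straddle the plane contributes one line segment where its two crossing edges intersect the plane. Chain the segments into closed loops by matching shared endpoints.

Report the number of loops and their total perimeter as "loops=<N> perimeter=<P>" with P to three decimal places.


loops=1 perimeter=3.899

Straddling triangles (8 of 16):
  (v6,v0,v7) [++-] → (-0.4369, -0.4369, 0)–(-0.668988, -0.4369, 0)  len=0.2321
  (v6,v7,v2) [+-+] → (-0.668988, -0.4369, 0)–(-0.4369, -0.4369, 0.597968)  len=0.6414
  (v7,v0,v8) [-+-] → (-0.4369, -0.4369, 0)–(0, -0.4369, 0)  len=0.4369
  (v7,v8,v2) [--+] → (0, -0.4369, 1.06434)–(-0.4369, -0.4369, 0.597968)  len=0.6390
  (v8,v0,v9) [-+-] → (0, -0.4369, 0)–(0.4369, -0.4369, 0)  len=0.4369
  (v8,v9,v2) [--+] → (0.4369, -0.4369, 0.597968)–(0, -0.4369, 1.06434)  len=0.6390
  (v9,v0,v1) [-++] → (0.4369, -0.4369, 0)–(0.668988, -0.4369, 0)  len=0.2321
  (v9,v1,v2) [-++] → (0.668988, -0.4369, 0)–(0.4369, -0.4369, 0.597968)  len=0.6414

Chained into 1 loop(s):
  loop 1: 8 segments, perimeter = 3.8989
Total perimeter = 3.899


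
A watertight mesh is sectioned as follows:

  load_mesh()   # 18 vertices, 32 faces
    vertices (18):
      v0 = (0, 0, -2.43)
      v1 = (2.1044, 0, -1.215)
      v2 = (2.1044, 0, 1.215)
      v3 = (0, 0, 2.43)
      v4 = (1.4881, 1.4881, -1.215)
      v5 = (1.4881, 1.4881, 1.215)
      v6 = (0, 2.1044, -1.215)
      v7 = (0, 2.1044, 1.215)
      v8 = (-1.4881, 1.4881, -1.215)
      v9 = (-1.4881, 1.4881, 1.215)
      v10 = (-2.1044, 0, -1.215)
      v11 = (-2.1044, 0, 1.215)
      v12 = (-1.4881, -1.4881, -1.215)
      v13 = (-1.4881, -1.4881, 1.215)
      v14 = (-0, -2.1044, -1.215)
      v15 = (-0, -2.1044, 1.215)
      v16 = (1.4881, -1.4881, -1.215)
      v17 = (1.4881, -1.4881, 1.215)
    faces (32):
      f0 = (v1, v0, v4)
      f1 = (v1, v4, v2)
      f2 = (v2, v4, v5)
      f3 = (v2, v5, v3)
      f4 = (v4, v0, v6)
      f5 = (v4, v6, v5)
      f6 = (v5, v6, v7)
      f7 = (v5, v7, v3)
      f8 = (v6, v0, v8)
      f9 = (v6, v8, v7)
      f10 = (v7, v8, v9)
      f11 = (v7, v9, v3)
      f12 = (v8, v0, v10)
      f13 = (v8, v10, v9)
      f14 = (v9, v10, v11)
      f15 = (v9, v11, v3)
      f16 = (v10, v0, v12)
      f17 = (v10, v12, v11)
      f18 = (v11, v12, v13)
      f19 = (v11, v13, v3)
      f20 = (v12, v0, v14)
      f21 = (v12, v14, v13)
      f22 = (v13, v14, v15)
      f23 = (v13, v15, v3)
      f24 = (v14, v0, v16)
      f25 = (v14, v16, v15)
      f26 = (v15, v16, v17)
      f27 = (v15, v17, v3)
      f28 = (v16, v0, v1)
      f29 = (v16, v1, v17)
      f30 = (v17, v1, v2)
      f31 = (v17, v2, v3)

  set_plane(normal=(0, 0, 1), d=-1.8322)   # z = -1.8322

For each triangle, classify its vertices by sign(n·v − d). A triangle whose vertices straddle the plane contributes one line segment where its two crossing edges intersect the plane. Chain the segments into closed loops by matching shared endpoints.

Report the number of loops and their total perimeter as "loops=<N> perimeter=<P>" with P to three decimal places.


Straddling triangles (8 of 32):
  (v1,v0,v4) [+-+] → (1.0354, 0, -1.8322)–(0.73217, 0.73217, -1.8322)  len=0.7925
  (v4,v0,v6) [+-+] → (0.73217, 0.73217, -1.8322)–(0, 1.0354, -1.8322)  len=0.7925
  (v6,v0,v8) [+-+] → (0, 1.0354, -1.8322)–(-0.73217, 0.73217, -1.8322)  len=0.7925
  (v8,v0,v10) [+-+] → (-0.73217, 0.73217, -1.8322)–(-1.0354, 0, -1.8322)  len=0.7925
  (v10,v0,v12) [+-+] → (-1.0354, 0, -1.8322)–(-0.73217, -0.73217, -1.8322)  len=0.7925
  (v12,v0,v14) [+-+] → (-0.73217, -0.73217, -1.8322)–(0, -1.0354, -1.8322)  len=0.7925
  (v14,v0,v16) [+-+] → (0, -1.0354, -1.8322)–(0.73217, -0.73217, -1.8322)  len=0.7925
  (v16,v0,v1) [+-+] → (0.73217, -0.73217, -1.8322)–(1.0354, 0, -1.8322)  len=0.7925

Chained into 1 loop(s):
  loop 1: 8 segments, perimeter = 6.3398
Total perimeter = 6.340

loops=1 perimeter=6.340


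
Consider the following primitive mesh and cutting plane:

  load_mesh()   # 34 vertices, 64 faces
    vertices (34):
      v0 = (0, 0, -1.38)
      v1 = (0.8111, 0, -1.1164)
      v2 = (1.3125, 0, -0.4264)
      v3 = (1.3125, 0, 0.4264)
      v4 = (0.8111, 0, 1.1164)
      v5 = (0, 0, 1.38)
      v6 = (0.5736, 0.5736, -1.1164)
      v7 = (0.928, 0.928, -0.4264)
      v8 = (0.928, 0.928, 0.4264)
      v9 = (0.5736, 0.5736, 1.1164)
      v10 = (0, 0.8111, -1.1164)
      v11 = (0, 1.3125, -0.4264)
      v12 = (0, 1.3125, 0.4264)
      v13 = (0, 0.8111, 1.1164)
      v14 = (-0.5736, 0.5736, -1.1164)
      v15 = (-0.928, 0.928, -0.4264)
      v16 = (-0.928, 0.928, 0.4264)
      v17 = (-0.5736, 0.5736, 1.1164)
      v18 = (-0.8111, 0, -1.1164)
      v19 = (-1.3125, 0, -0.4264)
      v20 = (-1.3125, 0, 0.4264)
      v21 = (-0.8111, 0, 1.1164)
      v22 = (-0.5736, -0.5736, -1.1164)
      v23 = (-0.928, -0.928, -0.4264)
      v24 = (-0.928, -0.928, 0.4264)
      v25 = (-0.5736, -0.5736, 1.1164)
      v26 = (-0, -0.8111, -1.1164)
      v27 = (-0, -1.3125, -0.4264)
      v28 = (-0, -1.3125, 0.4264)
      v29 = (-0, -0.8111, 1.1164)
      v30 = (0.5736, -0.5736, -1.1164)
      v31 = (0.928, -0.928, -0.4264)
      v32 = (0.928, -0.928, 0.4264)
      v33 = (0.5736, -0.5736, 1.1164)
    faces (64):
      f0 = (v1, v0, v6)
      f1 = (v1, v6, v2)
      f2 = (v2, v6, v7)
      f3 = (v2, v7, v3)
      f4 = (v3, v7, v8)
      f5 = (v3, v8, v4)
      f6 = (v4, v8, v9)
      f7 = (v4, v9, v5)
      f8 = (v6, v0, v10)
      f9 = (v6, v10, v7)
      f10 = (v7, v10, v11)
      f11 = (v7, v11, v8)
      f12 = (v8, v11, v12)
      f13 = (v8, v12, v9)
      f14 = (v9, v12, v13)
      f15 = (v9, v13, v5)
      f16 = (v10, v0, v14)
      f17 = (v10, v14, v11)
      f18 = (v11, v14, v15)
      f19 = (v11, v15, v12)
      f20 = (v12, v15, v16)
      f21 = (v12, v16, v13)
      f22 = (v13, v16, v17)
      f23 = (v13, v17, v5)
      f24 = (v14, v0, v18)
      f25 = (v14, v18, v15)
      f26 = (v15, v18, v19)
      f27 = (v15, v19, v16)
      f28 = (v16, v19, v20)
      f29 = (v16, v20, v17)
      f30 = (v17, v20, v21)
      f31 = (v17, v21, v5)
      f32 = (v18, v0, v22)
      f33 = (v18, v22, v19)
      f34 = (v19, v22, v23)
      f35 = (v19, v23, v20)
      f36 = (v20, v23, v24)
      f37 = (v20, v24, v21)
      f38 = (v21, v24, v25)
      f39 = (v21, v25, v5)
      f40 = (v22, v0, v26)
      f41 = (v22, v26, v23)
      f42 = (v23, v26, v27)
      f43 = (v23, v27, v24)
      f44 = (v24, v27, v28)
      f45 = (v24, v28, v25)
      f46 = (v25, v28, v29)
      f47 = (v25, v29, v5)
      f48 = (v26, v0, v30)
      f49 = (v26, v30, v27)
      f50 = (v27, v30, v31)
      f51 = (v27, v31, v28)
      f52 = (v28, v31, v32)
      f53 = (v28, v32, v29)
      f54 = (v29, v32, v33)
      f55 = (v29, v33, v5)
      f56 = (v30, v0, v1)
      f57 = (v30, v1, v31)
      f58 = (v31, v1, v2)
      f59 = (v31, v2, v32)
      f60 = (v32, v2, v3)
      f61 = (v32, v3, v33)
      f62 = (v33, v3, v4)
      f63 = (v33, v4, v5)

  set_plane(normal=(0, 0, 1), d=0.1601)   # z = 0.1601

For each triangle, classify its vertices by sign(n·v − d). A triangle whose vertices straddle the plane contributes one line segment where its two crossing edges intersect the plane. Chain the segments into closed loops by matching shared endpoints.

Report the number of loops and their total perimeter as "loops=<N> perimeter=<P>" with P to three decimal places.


Straddling triangles (16 of 64):
  (v2,v7,v3) [--+] → (1.19243, 0.289782, 0.1601)–(1.3125, 0, 0.1601)  len=0.3137
  (v3,v7,v8) [+-+] → (1.19243, 0.289782, 0.1601)–(0.928, 0.928, 0.1601)  len=0.6908
  (v7,v11,v8) [--+] → (0.638218, 1.04807, 0.1601)–(0.928, 0.928, 0.1601)  len=0.3137
  (v8,v11,v12) [+-+] → (0.638218, 1.04807, 0.1601)–(0, 1.3125, 0.1601)  len=0.6908
  (v11,v15,v12) [--+] → (-0.289782, 1.19243, 0.1601)–(0, 1.3125, 0.1601)  len=0.3137
  (v12,v15,v16) [+-+] → (-0.289782, 1.19243, 0.1601)–(-0.928, 0.928, 0.1601)  len=0.6908
  (v15,v19,v16) [--+] → (-1.04807, 0.638218, 0.1601)–(-0.928, 0.928, 0.1601)  len=0.3137
  (v16,v19,v20) [+-+] → (-1.04807, 0.638218, 0.1601)–(-1.3125, 0, 0.1601)  len=0.6908
  (v19,v23,v20) [--+] → (-1.19243, -0.289782, 0.1601)–(-1.3125, 0, 0.1601)  len=0.3137
  (v20,v23,v24) [+-+] → (-1.19243, -0.289782, 0.1601)–(-0.928, -0.928, 0.1601)  len=0.6908
  (v23,v27,v24) [--+] → (-0.638218, -1.04807, 0.1601)–(-0.928, -0.928, 0.1601)  len=0.3137
  (v24,v27,v28) [+-+] → (-0.638218, -1.04807, 0.1601)–(0, -1.3125, 0.1601)  len=0.6908
  (v27,v31,v28) [--+] → (0.289782, -1.19243, 0.1601)–(0, -1.3125, 0.1601)  len=0.3137
  (v28,v31,v32) [+-+] → (0.289782, -1.19243, 0.1601)–(0.928, -0.928, 0.1601)  len=0.6908
  (v31,v2,v32) [--+] → (1.04807, -0.638218, 0.1601)–(0.928, -0.928, 0.1601)  len=0.3137
  (v32,v2,v3) [+-+] → (1.04807, -0.638218, 0.1601)–(1.3125, 0, 0.1601)  len=0.6908

Chained into 1 loop(s):
  loop 1: 16 segments, perimeter = 8.0360
Total perimeter = 8.036

loops=1 perimeter=8.036


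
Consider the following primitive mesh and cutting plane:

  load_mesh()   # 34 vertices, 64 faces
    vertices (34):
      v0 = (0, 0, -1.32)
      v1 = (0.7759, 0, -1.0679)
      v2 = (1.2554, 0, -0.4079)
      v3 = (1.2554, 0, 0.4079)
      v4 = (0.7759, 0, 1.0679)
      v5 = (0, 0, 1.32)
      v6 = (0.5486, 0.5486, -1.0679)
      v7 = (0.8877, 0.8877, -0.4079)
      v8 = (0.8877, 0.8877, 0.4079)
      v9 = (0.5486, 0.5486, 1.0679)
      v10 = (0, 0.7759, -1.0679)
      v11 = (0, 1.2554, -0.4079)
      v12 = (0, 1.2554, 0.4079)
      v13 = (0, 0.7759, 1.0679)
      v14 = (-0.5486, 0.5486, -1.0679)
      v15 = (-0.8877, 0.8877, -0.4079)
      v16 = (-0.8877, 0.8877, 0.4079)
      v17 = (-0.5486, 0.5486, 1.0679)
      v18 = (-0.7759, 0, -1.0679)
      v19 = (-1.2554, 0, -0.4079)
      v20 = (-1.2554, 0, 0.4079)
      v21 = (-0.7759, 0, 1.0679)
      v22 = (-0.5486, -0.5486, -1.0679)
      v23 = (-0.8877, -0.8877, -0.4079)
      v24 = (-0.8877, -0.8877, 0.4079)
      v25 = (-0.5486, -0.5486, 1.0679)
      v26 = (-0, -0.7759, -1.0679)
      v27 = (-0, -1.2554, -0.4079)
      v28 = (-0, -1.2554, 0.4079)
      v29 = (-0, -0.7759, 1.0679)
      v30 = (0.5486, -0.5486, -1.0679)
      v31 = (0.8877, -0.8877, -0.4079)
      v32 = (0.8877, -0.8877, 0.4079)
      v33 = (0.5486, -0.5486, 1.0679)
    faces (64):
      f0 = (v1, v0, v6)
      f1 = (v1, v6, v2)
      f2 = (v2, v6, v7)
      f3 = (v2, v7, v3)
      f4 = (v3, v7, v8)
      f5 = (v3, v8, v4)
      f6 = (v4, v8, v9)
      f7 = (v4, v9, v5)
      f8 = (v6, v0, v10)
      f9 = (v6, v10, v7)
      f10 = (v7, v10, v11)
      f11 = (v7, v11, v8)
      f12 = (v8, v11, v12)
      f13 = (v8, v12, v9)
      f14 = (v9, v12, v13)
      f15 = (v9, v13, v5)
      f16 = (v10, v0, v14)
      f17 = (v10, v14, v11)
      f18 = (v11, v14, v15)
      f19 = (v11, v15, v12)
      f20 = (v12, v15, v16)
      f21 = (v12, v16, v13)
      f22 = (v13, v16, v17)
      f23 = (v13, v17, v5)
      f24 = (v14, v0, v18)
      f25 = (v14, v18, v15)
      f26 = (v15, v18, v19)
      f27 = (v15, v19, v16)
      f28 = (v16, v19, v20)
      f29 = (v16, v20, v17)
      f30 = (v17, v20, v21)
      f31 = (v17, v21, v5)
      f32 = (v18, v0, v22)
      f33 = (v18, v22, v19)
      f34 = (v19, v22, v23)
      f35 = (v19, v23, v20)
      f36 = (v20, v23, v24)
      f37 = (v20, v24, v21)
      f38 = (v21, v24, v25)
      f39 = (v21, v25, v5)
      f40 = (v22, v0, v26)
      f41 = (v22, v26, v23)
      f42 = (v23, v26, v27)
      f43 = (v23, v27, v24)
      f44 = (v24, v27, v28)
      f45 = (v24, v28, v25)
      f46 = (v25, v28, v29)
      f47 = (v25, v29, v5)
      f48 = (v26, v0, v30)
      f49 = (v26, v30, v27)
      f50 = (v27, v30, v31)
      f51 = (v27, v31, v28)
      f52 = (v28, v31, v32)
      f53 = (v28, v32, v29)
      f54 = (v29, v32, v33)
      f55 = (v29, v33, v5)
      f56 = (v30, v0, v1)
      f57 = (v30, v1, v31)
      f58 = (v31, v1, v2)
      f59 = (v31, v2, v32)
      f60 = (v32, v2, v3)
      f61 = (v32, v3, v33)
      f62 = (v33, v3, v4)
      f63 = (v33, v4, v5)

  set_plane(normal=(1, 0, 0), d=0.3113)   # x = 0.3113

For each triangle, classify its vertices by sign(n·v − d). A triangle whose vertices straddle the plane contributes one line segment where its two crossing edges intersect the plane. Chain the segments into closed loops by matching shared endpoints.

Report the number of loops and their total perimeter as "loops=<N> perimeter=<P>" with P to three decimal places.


Straddling triangles (20 of 64):
  (v1,v0,v6) [+-+] → (0.3113, 0, -1.21885)–(0.3113, 0.3113, -1.17695)  len=0.3141
  (v4,v9,v5) [++-] → (0.3113, 0.3113, 1.17695)–(0.3113, 0, 1.21885)  len=0.3141
  (v6,v0,v10) [+--] → (0.3113, 0.3113, -1.17695)–(0.3113, 0.64692, -1.0679)  len=0.3529
  (v6,v10,v7) [+-+] → (0.3113, 0.64692, -1.0679)–(0.3113, 0.815106, -0.83645)  len=0.2861
  (v7,v10,v11) [+--] → (0.3113, 0.815106, -0.83645)–(0.3113, 1.12645, -0.4079)  len=0.5297
  (v7,v11,v8) [+-+] → (0.3113, 1.12645, -0.4079)–(0.3113, 1.12645, -0.121814)  len=0.2861
  (v8,v11,v12) [+--] → (0.3113, 1.12645, -0.121814)–(0.3113, 1.12645, 0.4079)  len=0.5297
  (v8,v12,v9) [+-+] → (0.3113, 1.12645, 0.4079)–(0.3113, 0.85433, 0.782413)  len=0.4629
  (v9,v12,v13) [+--] → (0.3113, 0.85433, 0.782413)–(0.3113, 0.64692, 1.0679)  len=0.3529
  (v9,v13,v5) [+--] → (0.3113, 0.64692, 1.0679)–(0.3113, 0.3113, 1.17695)  len=0.3529
  (v26,v0,v30) [--+] → (0.3113, -0.3113, -1.17695)–(0.3113, -0.64692, -1.0679)  len=0.3529
  (v26,v30,v27) [-+-] → (0.3113, -0.64692, -1.0679)–(0.3113, -0.85433, -0.782413)  len=0.3529
  (v27,v30,v31) [-++] → (0.3113, -0.85433, -0.782413)–(0.3113, -1.12645, -0.4079)  len=0.4629
  (v27,v31,v28) [-+-] → (0.3113, -1.12645, -0.4079)–(0.3113, -1.12645, 0.121814)  len=0.5297
  (v28,v31,v32) [-++] → (0.3113, -1.12645, 0.121814)–(0.3113, -1.12645, 0.4079)  len=0.2861
  (v28,v32,v29) [-+-] → (0.3113, -1.12645, 0.4079)–(0.3113, -0.815106, 0.83645)  len=0.5297
  (v29,v32,v33) [-++] → (0.3113, -0.815106, 0.83645)–(0.3113, -0.64692, 1.0679)  len=0.2861
  (v29,v33,v5) [-+-] → (0.3113, -0.64692, 1.0679)–(0.3113, -0.3113, 1.17695)  len=0.3529
  (v30,v0,v1) [+-+] → (0.3113, -0.3113, -1.17695)–(0.3113, 0, -1.21885)  len=0.3141
  (v33,v4,v5) [++-] → (0.3113, 0, 1.21885)–(0.3113, -0.3113, 1.17695)  len=0.3141

Chained into 1 loop(s):
  loop 1: 20 segments, perimeter = 7.5629
Total perimeter = 7.563

loops=1 perimeter=7.563


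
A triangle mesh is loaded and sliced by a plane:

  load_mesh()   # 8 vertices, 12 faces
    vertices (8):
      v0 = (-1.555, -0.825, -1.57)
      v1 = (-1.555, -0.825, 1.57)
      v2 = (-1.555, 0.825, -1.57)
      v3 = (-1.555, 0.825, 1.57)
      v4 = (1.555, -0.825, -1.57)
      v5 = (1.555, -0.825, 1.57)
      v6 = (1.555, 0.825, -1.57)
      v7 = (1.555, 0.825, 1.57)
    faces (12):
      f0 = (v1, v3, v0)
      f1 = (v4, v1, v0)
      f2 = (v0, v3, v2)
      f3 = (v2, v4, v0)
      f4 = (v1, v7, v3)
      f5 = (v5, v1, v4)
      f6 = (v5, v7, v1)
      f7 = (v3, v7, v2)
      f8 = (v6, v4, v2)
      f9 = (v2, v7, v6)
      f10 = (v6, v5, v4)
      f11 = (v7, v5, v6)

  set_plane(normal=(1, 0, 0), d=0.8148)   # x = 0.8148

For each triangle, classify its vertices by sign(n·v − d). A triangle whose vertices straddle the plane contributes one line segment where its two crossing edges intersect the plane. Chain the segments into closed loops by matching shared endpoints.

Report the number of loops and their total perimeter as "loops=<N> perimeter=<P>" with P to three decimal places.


loops=1 perimeter=9.580

Straddling triangles (8 of 12):
  (v4,v1,v0) [+--] → (0.8148, -0.825, -0.82266)–(0.8148, -0.825, -1.57)  len=0.7473
  (v2,v4,v0) [-+-] → (0.8148, -0.432289, -1.57)–(0.8148, -0.825, -1.57)  len=0.3927
  (v1,v7,v3) [-+-] → (0.8148, 0.432289, 1.57)–(0.8148, 0.825, 1.57)  len=0.3927
  (v5,v1,v4) [+-+] → (0.8148, -0.825, 1.57)–(0.8148, -0.825, -0.82266)  len=2.3927
  (v5,v7,v1) [++-] → (0.8148, 0.432289, 1.57)–(0.8148, -0.825, 1.57)  len=1.2573
  (v3,v7,v2) [-+-] → (0.8148, 0.825, 1.57)–(0.8148, 0.825, 0.82266)  len=0.7473
  (v6,v4,v2) [++-] → (0.8148, -0.432289, -1.57)–(0.8148, 0.825, -1.57)  len=1.2573
  (v2,v7,v6) [-++] → (0.8148, 0.825, 0.82266)–(0.8148, 0.825, -1.57)  len=2.3927

Chained into 1 loop(s):
  loop 1: 8 segments, perimeter = 9.5800
Total perimeter = 9.580


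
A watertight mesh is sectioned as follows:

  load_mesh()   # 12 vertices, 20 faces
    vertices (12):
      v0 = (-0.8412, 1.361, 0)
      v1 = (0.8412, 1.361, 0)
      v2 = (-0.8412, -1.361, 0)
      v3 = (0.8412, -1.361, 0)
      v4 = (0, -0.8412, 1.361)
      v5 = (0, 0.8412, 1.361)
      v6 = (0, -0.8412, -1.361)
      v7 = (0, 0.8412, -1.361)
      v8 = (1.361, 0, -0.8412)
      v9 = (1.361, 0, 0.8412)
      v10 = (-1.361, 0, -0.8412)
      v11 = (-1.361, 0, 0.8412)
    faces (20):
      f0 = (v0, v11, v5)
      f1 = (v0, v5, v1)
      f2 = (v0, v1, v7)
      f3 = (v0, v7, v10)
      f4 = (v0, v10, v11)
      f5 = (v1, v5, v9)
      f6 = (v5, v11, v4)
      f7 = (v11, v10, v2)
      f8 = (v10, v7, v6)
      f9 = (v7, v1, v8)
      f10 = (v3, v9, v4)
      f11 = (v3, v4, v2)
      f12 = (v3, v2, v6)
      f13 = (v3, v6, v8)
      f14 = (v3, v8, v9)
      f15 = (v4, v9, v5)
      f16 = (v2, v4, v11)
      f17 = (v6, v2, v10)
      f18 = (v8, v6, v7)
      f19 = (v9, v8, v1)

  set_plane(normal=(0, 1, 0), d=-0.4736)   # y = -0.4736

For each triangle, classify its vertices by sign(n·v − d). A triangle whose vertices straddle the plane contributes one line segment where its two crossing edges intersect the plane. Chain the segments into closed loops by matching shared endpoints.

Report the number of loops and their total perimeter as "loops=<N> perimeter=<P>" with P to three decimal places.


loops=1 perimeter=8.052

Straddling triangles (10 of 20):
  (v5,v11,v4) [++-] → (-0.59475, -0.4736, 1.13385)–(0, -0.4736, 1.361)  len=0.6367
  (v11,v10,v2) [++-] → (-1.18012, -0.4736, -0.54848)–(-1.18012, -0.4736, 0.54848)  len=1.0970
  (v10,v7,v6) [++-] → (0, -0.4736, -1.361)–(-0.59475, -0.4736, -1.13385)  len=0.6367
  (v3,v9,v4) [-+-] → (1.18012, -0.4736, 0.54848)–(0.59475, -0.4736, 1.13385)  len=0.8278
  (v3,v6,v8) [--+] → (0.59475, -0.4736, -1.13385)–(1.18012, -0.4736, -0.54848)  len=0.8278
  (v3,v8,v9) [-++] → (1.18012, -0.4736, -0.54848)–(1.18012, -0.4736, 0.54848)  len=1.0970
  (v4,v9,v5) [-++] → (0.59475, -0.4736, 1.13385)–(0, -0.4736, 1.361)  len=0.6367
  (v2,v4,v11) [--+] → (-0.59475, -0.4736, 1.13385)–(-1.18012, -0.4736, 0.54848)  len=0.8278
  (v6,v2,v10) [--+] → (-1.18012, -0.4736, -0.54848)–(-0.59475, -0.4736, -1.13385)  len=0.8278
  (v8,v6,v7) [+-+] → (0.59475, -0.4736, -1.13385)–(0, -0.4736, -1.361)  len=0.6367

Chained into 1 loop(s):
  loop 1: 10 segments, perimeter = 8.0519
Total perimeter = 8.052


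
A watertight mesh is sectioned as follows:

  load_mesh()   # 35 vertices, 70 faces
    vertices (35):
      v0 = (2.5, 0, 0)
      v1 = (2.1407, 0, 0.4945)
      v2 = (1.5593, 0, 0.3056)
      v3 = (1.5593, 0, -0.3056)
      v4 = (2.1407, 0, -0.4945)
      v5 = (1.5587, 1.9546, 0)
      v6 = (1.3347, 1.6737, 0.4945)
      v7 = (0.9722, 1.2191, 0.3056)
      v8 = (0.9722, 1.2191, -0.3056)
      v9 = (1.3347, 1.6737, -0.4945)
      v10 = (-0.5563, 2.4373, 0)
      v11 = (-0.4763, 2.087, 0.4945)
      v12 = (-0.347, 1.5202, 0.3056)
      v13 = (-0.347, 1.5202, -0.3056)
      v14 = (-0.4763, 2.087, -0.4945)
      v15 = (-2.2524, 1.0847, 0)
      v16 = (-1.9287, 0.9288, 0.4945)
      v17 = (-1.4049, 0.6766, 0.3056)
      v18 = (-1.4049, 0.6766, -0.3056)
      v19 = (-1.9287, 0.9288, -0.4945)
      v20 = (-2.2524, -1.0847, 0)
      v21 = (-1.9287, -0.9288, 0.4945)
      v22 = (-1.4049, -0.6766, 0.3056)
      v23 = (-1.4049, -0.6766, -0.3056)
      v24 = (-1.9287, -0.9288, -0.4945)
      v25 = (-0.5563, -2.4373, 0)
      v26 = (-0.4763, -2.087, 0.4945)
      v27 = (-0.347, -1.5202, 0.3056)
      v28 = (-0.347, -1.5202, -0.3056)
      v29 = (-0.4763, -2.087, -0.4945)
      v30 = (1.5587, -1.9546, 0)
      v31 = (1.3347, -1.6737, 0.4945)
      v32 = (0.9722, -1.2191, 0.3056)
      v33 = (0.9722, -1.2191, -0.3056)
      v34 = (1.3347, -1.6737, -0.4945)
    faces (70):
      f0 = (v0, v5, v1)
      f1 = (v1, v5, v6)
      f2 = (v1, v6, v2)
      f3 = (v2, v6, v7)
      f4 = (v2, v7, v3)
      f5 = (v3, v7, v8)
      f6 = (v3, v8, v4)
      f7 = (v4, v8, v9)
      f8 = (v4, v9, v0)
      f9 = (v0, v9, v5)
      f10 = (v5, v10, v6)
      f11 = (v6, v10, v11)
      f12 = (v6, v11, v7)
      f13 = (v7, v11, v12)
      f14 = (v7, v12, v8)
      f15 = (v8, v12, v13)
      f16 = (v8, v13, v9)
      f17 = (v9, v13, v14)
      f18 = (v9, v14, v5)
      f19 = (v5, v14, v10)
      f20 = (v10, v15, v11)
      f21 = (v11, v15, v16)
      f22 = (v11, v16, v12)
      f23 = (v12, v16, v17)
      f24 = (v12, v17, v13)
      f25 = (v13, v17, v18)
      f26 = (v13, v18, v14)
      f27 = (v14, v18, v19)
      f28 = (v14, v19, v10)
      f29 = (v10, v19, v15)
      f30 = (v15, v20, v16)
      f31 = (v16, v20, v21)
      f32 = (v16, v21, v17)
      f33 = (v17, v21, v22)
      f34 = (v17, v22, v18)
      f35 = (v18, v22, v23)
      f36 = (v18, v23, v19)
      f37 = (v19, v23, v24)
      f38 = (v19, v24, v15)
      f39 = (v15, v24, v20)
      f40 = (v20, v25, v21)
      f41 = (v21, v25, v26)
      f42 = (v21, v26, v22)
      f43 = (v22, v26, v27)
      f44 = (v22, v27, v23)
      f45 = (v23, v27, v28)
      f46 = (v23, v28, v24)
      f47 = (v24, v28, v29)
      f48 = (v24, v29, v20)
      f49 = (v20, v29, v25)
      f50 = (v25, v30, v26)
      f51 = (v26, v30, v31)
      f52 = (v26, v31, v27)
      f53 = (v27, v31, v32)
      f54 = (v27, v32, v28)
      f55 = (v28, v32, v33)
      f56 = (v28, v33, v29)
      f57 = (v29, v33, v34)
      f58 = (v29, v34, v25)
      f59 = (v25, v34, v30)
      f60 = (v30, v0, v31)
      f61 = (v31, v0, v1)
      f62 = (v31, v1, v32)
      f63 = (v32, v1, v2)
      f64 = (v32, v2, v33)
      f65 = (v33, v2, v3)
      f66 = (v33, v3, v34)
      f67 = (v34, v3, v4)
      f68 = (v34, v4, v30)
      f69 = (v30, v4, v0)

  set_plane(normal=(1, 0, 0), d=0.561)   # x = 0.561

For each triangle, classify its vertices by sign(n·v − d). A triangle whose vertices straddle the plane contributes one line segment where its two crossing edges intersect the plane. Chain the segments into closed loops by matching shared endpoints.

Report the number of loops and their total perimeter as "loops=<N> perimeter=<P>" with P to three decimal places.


Straddling triangles (20 of 70):
  (v5,v10,v6) [+-+] → (0.561, 2.1823, 0)–(0.561, 1.98613, 0.292176)  len=0.3519
  (v6,v10,v11) [+--] → (0.561, 1.98613, 0.292176)–(0.561, 1.85027, 0.4945)  len=0.2437
  (v6,v11,v7) [+-+] → (0.561, 1.85027, 0.4945)–(0.561, 1.46548, 0.359225)  len=0.4079
  (v7,v11,v12) [+--] → (0.561, 1.46548, 0.359225)–(0.561, 1.31295, 0.3056)  len=0.1617
  (v7,v12,v8) [+-+] → (0.561, 1.31295, 0.3056)–(0.561, 1.31295, -0.115086)  len=0.4207
  (v8,v12,v13) [+--] → (0.561, 1.31295, -0.115086)–(0.561, 1.31295, -0.3056)  len=0.1905
  (v8,v13,v9) [+-+] → (0.561, 1.31295, -0.3056)–(0.561, 1.60308, -0.407593)  len=0.3075
  (v9,v13,v14) [+--] → (0.561, 1.60308, -0.407593)–(0.561, 1.85027, -0.4945)  len=0.2620
  (v9,v14,v5) [+-+] → (0.561, 1.85027, -0.4945)–(0.561, 2.01951, -0.242439)  len=0.3036
  (v5,v14,v10) [+--] → (0.561, 2.01951, -0.242439)–(0.561, 2.1823, 0)  len=0.2920
  (v25,v30,v26) [-+-] → (0.561, -2.1823, 0)–(0.561, -2.01951, 0.242439)  len=0.2920
  (v26,v30,v31) [-++] → (0.561, -2.01951, 0.242439)–(0.561, -1.85027, 0.4945)  len=0.3036
  (v26,v31,v27) [-+-] → (0.561, -1.85027, 0.4945)–(0.561, -1.60308, 0.407593)  len=0.2620
  (v27,v31,v32) [-++] → (0.561, -1.60308, 0.407593)–(0.561, -1.31295, 0.3056)  len=0.3075
  (v27,v32,v28) [-+-] → (0.561, -1.31295, 0.3056)–(0.561, -1.31295, 0.115086)  len=0.1905
  (v28,v32,v33) [-++] → (0.561, -1.31295, 0.115086)–(0.561, -1.31295, -0.3056)  len=0.4207
  (v28,v33,v29) [-+-] → (0.561, -1.31295, -0.3056)–(0.561, -1.46548, -0.359225)  len=0.1617
  (v29,v33,v34) [-++] → (0.561, -1.46548, -0.359225)–(0.561, -1.85027, -0.4945)  len=0.4079
  (v29,v34,v25) [-+-] → (0.561, -1.85027, -0.4945)–(0.561, -1.98613, -0.292176)  len=0.2437
  (v25,v34,v30) [-++] → (0.561, -1.98613, -0.292176)–(0.561, -2.1823, 0)  len=0.3519

Chained into 2 loop(s):
  loop 1: 10 segments, perimeter = 2.9416
  loop 2: 10 segments, perimeter = 2.9416
Total perimeter = 5.883

loops=2 perimeter=5.883
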